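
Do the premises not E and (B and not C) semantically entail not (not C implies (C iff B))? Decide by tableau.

Initial set: {T (not E and (B and not C)); F not (not C implies (C iff B))}.
T (not E and (B and not C)): α-rule — add T not E, T (B and not C).
T (B and not C): α-rule — add T B, T not C.
F not (not C implies (C iff B)): β-rule — branch into F not C  //  T (C iff B).
  branch 1 (add F not C):
    × closes — contains both C and not C.
  branch 2 (add T (C iff B)):
    T (C iff B): β-rule — branch into T C, T B  //  F C, F B.
      branch 2.1 (add T C, T B):
        × closes — contains both C and not C.
      branch 2.2 (add F C, F B):
        × closes — contains both B and not B.
All 3 branches close.
Every branch closed, so the premises entail the conclusion.

Yes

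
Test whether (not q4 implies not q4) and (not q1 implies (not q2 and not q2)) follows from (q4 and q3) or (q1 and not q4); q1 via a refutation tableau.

Yes

Initial set: {((q4 and q3) or (q1 and not q4)); q1; not ((not q4 implies not q4) and (not q1 implies (not q2 and not q2)))}.
((q4 and q3) or (q1 and not q4)): β-rule — branch into (q4 and q3)  //  (q1 and not q4).
  branch 1 (add (q4 and q3)):
    (q4 and q3): α-rule — add q4, q3.
    not ((not q4 implies not q4) and (not q1 implies (not q2 and not q2))): β-rule — branch into not (not q4 implies not q4)  //  not (not q1 implies (not q2 and not q2)).
      branch 1.1 (add not (not q4 implies not q4)):
        not (not q4 implies not q4): α-rule — add not q4, not not q4.
        × closes — contains both q4 and not q4.
      branch 1.2 (add not (not q1 implies (not q2 and not q2))):
        not (not q1 implies (not q2 and not q2)): α-rule — add not q1, not (not q2 and not q2).
        × closes — contains both q1 and not q1.
  branch 2 (add (q1 and not q4)):
    (q1 and not q4): α-rule — add q1, not q4.
    not ((not q4 implies not q4) and (not q1 implies (not q2 and not q2))): β-rule — branch into not (not q4 implies not q4)  //  not (not q1 implies (not q2 and not q2)).
      branch 2.1 (add not (not q4 implies not q4)):
        not (not q4 implies not q4): α-rule — add not q4, not not q4.
        × closes — contains both q4 and not q4.
      branch 2.2 (add not (not q1 implies (not q2 and not q2))):
        not (not q1 implies (not q2 and not q2)): α-rule — add not q1, not (not q2 and not q2).
        × closes — contains both q1 and not q1.
All 4 branches close.
Every branch closed, so the premises entail the conclusion.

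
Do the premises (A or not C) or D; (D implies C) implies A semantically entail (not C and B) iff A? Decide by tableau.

Initial set: {((A or not C) or D); ((D implies C) implies A); not ((not C and B) iff A)}.
((A or not C) or D): β-rule — branch into (A or not C)  //  D.
  branch 1 (add (A or not C)):
    ((D implies C) implies A): β-rule — branch into not (D implies C)  //  A.
      branch 1.1 (add not (D implies C)):
        not (D implies C): α-rule — add D, not C.
        not ((not C and B) iff A): β-rule — branch into (not C and B), not A  //  not (not C and B), A.
          branch 1.1.1 (add (not C and B), not A):
            (not C and B): α-rule — add not C, B.
            (A or not C): β-rule — branch into A  //  not C.
              branch 1.1.1.1 (add A):
                × closes — contains both A and not A.
              branch 1.1.1.2 (add not C):
                ○ open, literals {A=false, B=true, C=false, D=true}.
          branch 1.1.2 (add not (not C and B), A):
            (A or not C): β-rule — branch into A  //  not C.
              branch 1.1.2.1 (add A):
                not (not C and B): β-rule — branch into not not C  //  not B.
                  branch 1.1.2.1.1 (add not not C):
                    × closes — contains both C and not C.
                  branch 1.1.2.1.2 (add not B):
                    ○ open, literals {A=true, B=false, C=false, D=true}.
              branch 1.1.2.2 (add not C):
                not (not C and B): β-rule — branch into not not C  //  not B.
                  branch 1.1.2.2.1 (add not not C):
                    × closes — contains both C and not C.
                  branch 1.1.2.2.2 (add not B):
                    ○ open, literals {A=true, B=false, C=false, D=true}.
      branch 1.2 (add A):
        not ((not C and B) iff A): β-rule — branch into (not C and B), not A  //  not (not C and B), A.
          branch 1.2.1 (add (not C and B), not A):
            × closes — contains both A and not A.
          branch 1.2.2 (add not (not C and B), A):
            (A or not C): β-rule — branch into A  //  not C.
              branch 1.2.2.1 (add A):
                not (not C and B): β-rule — branch into not not C  //  not B.
                  branch 1.2.2.1.1 (add not not C):
                    ○ open, literals {A=true, C=true}.
                  branch 1.2.2.1.2 (add not B):
                    ○ open, literals {A=true, B=false}.
              branch 1.2.2.2 (add not C):
                not (not C and B): β-rule — branch into not not C  //  not B.
                  branch 1.2.2.2.1 (add not not C):
                    × closes — contains both C and not C.
                  branch 1.2.2.2.2 (add not B):
                    ○ open, literals {A=true, B=false, C=false}.
  branch 2 (add D):
    ((D implies C) implies A): β-rule — branch into not (D implies C)  //  A.
      branch 2.1 (add not (D implies C)):
        not (D implies C): α-rule — add D, not C.
        not ((not C and B) iff A): β-rule — branch into (not C and B), not A  //  not (not C and B), A.
          branch 2.1.1 (add (not C and B), not A):
            (not C and B): α-rule — add not C, B.
            ○ open, literals {A=false, B=true, C=false, D=true}.
          branch 2.1.2 (add not (not C and B), A):
            not (not C and B): β-rule — branch into not not C  //  not B.
              branch 2.1.2.1 (add not not C):
                × closes — contains both C and not C.
              branch 2.1.2.2 (add not B):
                ○ open, literals {A=true, B=false, C=false, D=true}.
      branch 2.2 (add A):
        not ((not C and B) iff A): β-rule — branch into (not C and B), not A  //  not (not C and B), A.
          branch 2.2.1 (add (not C and B), not A):
            × closes — contains both A and not A.
          branch 2.2.2 (add not (not C and B), A):
            not (not C and B): β-rule — branch into not not C  //  not B.
              branch 2.2.2.1 (add not not C):
                ○ open, literals {A=true, C=true, D=true}.
              branch 2.2.2.2 (add not B):
                ○ open, literals {A=true, B=false, D=true}.
7 branches closed, 10 open.
An open branch gives a countermodel: A=false, B=true, C=false, D=true (unmentioned atoms arbitrary); the premises hold there but the conclusion fails.

No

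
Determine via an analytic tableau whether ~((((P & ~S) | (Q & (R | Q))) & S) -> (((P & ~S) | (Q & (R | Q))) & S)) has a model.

Initial set: {~((((P & ~S) | (Q & (R | Q))) & S) -> (((P & ~S) | (Q & (R | Q))) & S))}.
~((((P & ~S) | (Q & (R | Q))) & S) -> (((P & ~S) | (Q & (R | Q))) & S)): α-rule — add (((P & ~S) | (Q & (R | Q))) & S), ~(((P & ~S) | (Q & (R | Q))) & S).
(((P & ~S) | (Q & (R | Q))) & S): α-rule — add ((P & ~S) | (Q & (R | Q))), S.
~(((P & ~S) | (Q & (R | Q))) & S): β-rule — branch into ~((P & ~S) | (Q & (R | Q)))  //  ~S.
  branch 1 (add ~((P & ~S) | (Q & (R | Q)))):
    ~((P & ~S) | (Q & (R | Q))): α-rule — add ~(P & ~S), ~(Q & (R | Q)).
    ((P & ~S) | (Q & (R | Q))): β-rule — branch into (P & ~S)  //  (Q & (R | Q)).
      branch 1.1 (add (P & ~S)):
        (P & ~S): α-rule — add P, ~S.
        × closes — contains both S and ~S.
      branch 1.2 (add (Q & (R | Q))):
        (Q & (R | Q)): α-rule — add Q, (R | Q).
        ~(P & ~S): β-rule — branch into ~P  //  ~~S.
          branch 1.2.1 (add ~P):
            ~(Q & (R | Q)): β-rule — branch into ~Q  //  ~(R | Q).
              branch 1.2.1.1 (add ~Q):
                × closes — contains both Q and ~Q.
              branch 1.2.1.2 (add ~(R | Q)):
                ~(R | Q): α-rule — add ~R, ~Q.
                × closes — contains both Q and ~Q.
          branch 1.2.2 (add ~~S):
            ~(Q & (R | Q)): β-rule — branch into ~Q  //  ~(R | Q).
              branch 1.2.2.1 (add ~Q):
                × closes — contains both Q and ~Q.
              branch 1.2.2.2 (add ~(R | Q)):
                ~(R | Q): α-rule — add ~R, ~Q.
                × closes — contains both Q and ~Q.
  branch 2 (add ~S):
    × closes — contains both S and ~S.
All 6 branches close.
Every branch closed; the formula is unsatisfiable.

Unsatisfiable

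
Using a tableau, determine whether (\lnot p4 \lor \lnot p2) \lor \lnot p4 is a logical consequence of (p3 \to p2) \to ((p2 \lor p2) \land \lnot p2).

Yes

Initial set: {((p3 \to p2) \to ((p2 \lor p2) \land \lnot p2)); \lnot ((\lnot p4 \lor \lnot p2) \lor \lnot p4)}.
\lnot ((\lnot p4 \lor \lnot p2) \lor \lnot p4): α-rule — add \lnot (\lnot p4 \lor \lnot p2), \lnot \lnot p4.
\lnot (\lnot p4 \lor \lnot p2): α-rule — add \lnot \lnot p4, \lnot \lnot p2.
((p3 \to p2) \to ((p2 \lor p2) \land \lnot p2)): β-rule — branch into \lnot (p3 \to p2)  //  ((p2 \lor p2) \land \lnot p2).
  branch 1 (add \lnot (p3 \to p2)):
    \lnot (p3 \to p2): α-rule — add p3, \lnot p2.
    × closes — contains both p2 and \lnot p2.
  branch 2 (add ((p2 \lor p2) \land \lnot p2)):
    ((p2 \lor p2) \land \lnot p2): α-rule — add (p2 \lor p2), \lnot p2.
    × closes — contains both p2 and \lnot p2.
All 2 branches close.
Every branch closed, so the premises entail the conclusion.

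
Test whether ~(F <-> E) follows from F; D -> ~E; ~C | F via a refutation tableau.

Initial set: {T F; T (D -> ~E); T (~C | F); F ~(F <-> E)}.
T (D -> ~E): β-rule — branch into F D  //  T ~E.
  branch 1 (add F D):
    T (~C | F): β-rule — branch into T ~C  //  T F.
      branch 1.1 (add T ~C):
        F ~(F <-> E): β-rule — branch into T F, T E  //  F F, F E.
          branch 1.1.1 (add T F, T E):
            ○ open, literals {C=F, D=F, E=T, F=T}.
          branch 1.1.2 (add F F, F E):
            × closes — contains both F and ~F.
      branch 1.2 (add T F):
        F ~(F <-> E): β-rule — branch into T F, T E  //  F F, F E.
          branch 1.2.1 (add T F, T E):
            ○ open, literals {D=F, E=T, F=T}.
          branch 1.2.2 (add F F, F E):
            × closes — contains both F and ~F.
  branch 2 (add T ~E):
    T (~C | F): β-rule — branch into T ~C  //  T F.
      branch 2.1 (add T ~C):
        F ~(F <-> E): β-rule — branch into T F, T E  //  F F, F E.
          branch 2.1.1 (add T F, T E):
            × closes — contains both E and ~E.
          branch 2.1.2 (add F F, F E):
            × closes — contains both F and ~F.
      branch 2.2 (add T F):
        F ~(F <-> E): β-rule — branch into T F, T E  //  F F, F E.
          branch 2.2.1 (add T F, T E):
            × closes — contains both E and ~E.
          branch 2.2.2 (add F F, F E):
            × closes — contains both F and ~F.
6 branches closed, 2 open.
An open branch gives a countermodel: C=F, D=F, E=T, F=T (unmentioned atoms arbitrary); the premises hold there but the conclusion fails.

No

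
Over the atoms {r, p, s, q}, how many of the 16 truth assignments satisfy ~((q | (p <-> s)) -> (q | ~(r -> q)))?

Initial set: {~((q | (p <-> s)) -> (q | ~(r -> q)))}.
~((q | (p <-> s)) -> (q | ~(r -> q))): α-rule — add (q | (p <-> s)), ~(q | ~(r -> q)).
~(q | ~(r -> q)): α-rule — add ~q, ~~(r -> q).
(q | (p <-> s)): β-rule — branch into q  //  (p <-> s).
  branch 1 (add q):
    × closes — contains both q and ~q.
  branch 2 (add (p <-> s)):
    ~~(r -> q): β-rule — branch into ~r  //  q.
      branch 2.1 (add ~r):
        (p <-> s): β-rule — branch into p, s  //  ~p, ~s.
          branch 2.1.1 (add p, s):
            ○ open, literals {p=T, q=F, r=F, s=T}.
          branch 2.1.2 (add ~p, ~s):
            ○ open, literals {p=F, q=F, r=F, s=F}.
      branch 2.2 (add q):
        × closes — contains both q and ~q.
2 branches closed, 2 open.
Each open branch fixes some atoms; the unmentioned ones are free. Counting distinct full assignments: branch {p=T, q=F, r=F, s=T} (none free) contributes 1 new; branch {p=F, q=F, r=F, s=F} (none free) contributes 1 new. Total: 2.

2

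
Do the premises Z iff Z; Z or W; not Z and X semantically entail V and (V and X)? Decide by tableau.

Initial set: {(Z iff Z); (Z or W); (not Z and X); not (V and (V and X))}.
(not Z and X): α-rule — add not Z, X.
(Z iff Z): β-rule — branch into Z, Z  //  not Z, not Z.
  branch 1 (add Z, Z):
    × closes — contains both Z and not Z.
  branch 2 (add not Z, not Z):
    (Z or W): β-rule — branch into Z  //  W.
      branch 2.1 (add Z):
        × closes — contains both Z and not Z.
      branch 2.2 (add W):
        not (V and (V and X)): β-rule — branch into not V  //  not (V and X).
          branch 2.2.1 (add not V):
            ○ open, literals {V=false, W=true, X=true, Z=false}.
          branch 2.2.2 (add not (V and X)):
            not (V and X): β-rule — branch into not V  //  not X.
              branch 2.2.2.1 (add not V):
                ○ open, literals {V=false, W=true, X=true, Z=false}.
              branch 2.2.2.2 (add not X):
                × closes — contains both X and not X.
3 branches closed, 2 open.
An open branch gives a countermodel: V=false, W=true, X=true, Z=false (unmentioned atoms arbitrary); the premises hold there but the conclusion fails.

No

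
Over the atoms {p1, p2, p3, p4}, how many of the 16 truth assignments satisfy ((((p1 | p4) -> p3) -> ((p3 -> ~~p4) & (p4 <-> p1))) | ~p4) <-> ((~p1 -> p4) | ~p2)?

Initial set: {(((((p1 | p4) -> p3) -> ((p3 -> ~~p4) & (p4 <-> p1))) | ~p4) <-> ((~p1 -> p4) | ~p2))}.
(((((p1 | p4) -> p3) -> ((p3 -> ~~p4) & (p4 <-> p1))) | ~p4) <-> ((~p1 -> p4) | ~p2)): β-rule — branch into ((((p1 | p4) -> p3) -> ((p3 -> ~~p4) & (p4 <-> p1))) | ~p4), ((~p1 -> p4) | ~p2)  //  ~((((p1 | p4) -> p3) -> ((p3 -> ~~p4) & (p4 <-> p1))) | ~p4), ~((~p1 -> p4) | ~p2).
  branch 1 (add ((((p1 | p4) -> p3) -> ((p3 -> ~~p4) & (p4 <-> p1))) | ~p4), ((~p1 -> p4) | ~p2)):
    ((((p1 | p4) -> p3) -> ((p3 -> ~~p4) & (p4 <-> p1))) | ~p4): β-rule — branch into (((p1 | p4) -> p3) -> ((p3 -> ~~p4) & (p4 <-> p1)))  //  ~p4.
      branch 1.1 (add (((p1 | p4) -> p3) -> ((p3 -> ~~p4) & (p4 <-> p1)))):
        ((~p1 -> p4) | ~p2): β-rule — branch into (~p1 -> p4)  //  ~p2.
          branch 1.1.1 (add (~p1 -> p4)):
            (((p1 | p4) -> p3) -> ((p3 -> ~~p4) & (p4 <-> p1))): β-rule — branch into ~((p1 | p4) -> p3)  //  ((p3 -> ~~p4) & (p4 <-> p1)).
              branch 1.1.1.1 (add ~((p1 | p4) -> p3)):
                ~((p1 | p4) -> p3): α-rule — add (p1 | p4), ~p3.
                (~p1 -> p4): β-rule — branch into ~~p1  //  p4.
                  branch 1.1.1.1.1 (add ~~p1):
                    (p1 | p4): β-rule — branch into p1  //  p4.
                      branch 1.1.1.1.1.1 (add p1):
                        ○ open, literals {p1=T, p3=F}.
                      branch 1.1.1.1.1.2 (add p4):
                        ○ open, literals {p1=T, p3=F, p4=T}.
                  branch 1.1.1.1.2 (add p4):
                    (p1 | p4): β-rule — branch into p1  //  p4.
                      branch 1.1.1.1.2.1 (add p1):
                        ○ open, literals {p1=T, p3=F, p4=T}.
                      branch 1.1.1.1.2.2 (add p4):
                        ○ open, literals {p3=F, p4=T}.
              branch 1.1.1.2 (add ((p3 -> ~~p4) & (p4 <-> p1))):
                ((p3 -> ~~p4) & (p4 <-> p1)): α-rule — add (p3 -> ~~p4), (p4 <-> p1).
                (~p1 -> p4): β-rule — branch into ~~p1  //  p4.
                  branch 1.1.1.2.1 (add ~~p1):
                    (p3 -> ~~p4): β-rule — branch into ~p3  //  ~~p4.
                      branch 1.1.1.2.1.1 (add ~p3):
                        (p4 <-> p1): β-rule — branch into p4, p1  //  ~p4, ~p1.
                          branch 1.1.1.2.1.1.1 (add p4, p1):
                            ○ open, literals {p1=T, p3=F, p4=T}.
                          branch 1.1.1.2.1.1.2 (add ~p4, ~p1):
                            × closes — contains both p1 and ~p1.
                      branch 1.1.1.2.1.2 (add ~~p4):
                        ~~p4: drop double negation, giving p4.
                        (p4 <-> p1): β-rule — branch into p4, p1  //  ~p4, ~p1.
                          branch 1.1.1.2.1.2.1 (add p4, p1):
                            ○ open, literals {p1=T, p4=T}.
                          branch 1.1.1.2.1.2.2 (add ~p4, ~p1):
                            × closes — contains both p4 and ~p4.
                  branch 1.1.1.2.2 (add p4):
                    (p3 -> ~~p4): β-rule — branch into ~p3  //  ~~p4.
                      branch 1.1.1.2.2.1 (add ~p3):
                        (p4 <-> p1): β-rule — branch into p4, p1  //  ~p4, ~p1.
                          branch 1.1.1.2.2.1.1 (add p4, p1):
                            ○ open, literals {p1=T, p3=F, p4=T}.
                          branch 1.1.1.2.2.1.2 (add ~p4, ~p1):
                            × closes — contains both p4 and ~p4.
                      branch 1.1.1.2.2.2 (add ~~p4):
                        ~~p4: drop double negation, giving p4.
                        (p4 <-> p1): β-rule — branch into p4, p1  //  ~p4, ~p1.
                          branch 1.1.1.2.2.2.1 (add p4, p1):
                            ○ open, literals {p1=T, p4=T}.
                          branch 1.1.1.2.2.2.2 (add ~p4, ~p1):
                            × closes — contains both p4 and ~p4.
          branch 1.1.2 (add ~p2):
            (((p1 | p4) -> p3) -> ((p3 -> ~~p4) & (p4 <-> p1))): β-rule — branch into ~((p1 | p4) -> p3)  //  ((p3 -> ~~p4) & (p4 <-> p1)).
              branch 1.1.2.1 (add ~((p1 | p4) -> p3)):
                ~((p1 | p4) -> p3): α-rule — add (p1 | p4), ~p3.
                (p1 | p4): β-rule — branch into p1  //  p4.
                  branch 1.1.2.1.1 (add p1):
                    ○ open, literals {p1=T, p2=F, p3=F}.
                  branch 1.1.2.1.2 (add p4):
                    ○ open, literals {p2=F, p3=F, p4=T}.
              branch 1.1.2.2 (add ((p3 -> ~~p4) & (p4 <-> p1))):
                ((p3 -> ~~p4) & (p4 <-> p1)): α-rule — add (p3 -> ~~p4), (p4 <-> p1).
                (p3 -> ~~p4): β-rule — branch into ~p3  //  ~~p4.
                  branch 1.1.2.2.1 (add ~p3):
                    (p4 <-> p1): β-rule — branch into p4, p1  //  ~p4, ~p1.
                      branch 1.1.2.2.1.1 (add p4, p1):
                        ○ open, literals {p1=T, p2=F, p3=F, p4=T}.
                      branch 1.1.2.2.1.2 (add ~p4, ~p1):
                        ○ open, literals {p1=F, p2=F, p3=F, p4=F}.
                  branch 1.1.2.2.2 (add ~~p4):
                    ~~p4: drop double negation, giving p4.
                    (p4 <-> p1): β-rule — branch into p4, p1  //  ~p4, ~p1.
                      branch 1.1.2.2.2.1 (add p4, p1):
                        ○ open, literals {p1=T, p2=F, p4=T}.
                      branch 1.1.2.2.2.2 (add ~p4, ~p1):
                        × closes — contains both p4 and ~p4.
      branch 1.2 (add ~p4):
        ((~p1 -> p4) | ~p2): β-rule — branch into (~p1 -> p4)  //  ~p2.
          branch 1.2.1 (add (~p1 -> p4)):
            (~p1 -> p4): β-rule — branch into ~~p1  //  p4.
              branch 1.2.1.1 (add ~~p1):
                ○ open, literals {p1=T, p4=F}.
              branch 1.2.1.2 (add p4):
                × closes — contains both p4 and ~p4.
          branch 1.2.2 (add ~p2):
            ○ open, literals {p2=F, p4=F}.
  branch 2 (add ~((((p1 | p4) -> p3) -> ((p3 -> ~~p4) & (p4 <-> p1))) | ~p4), ~((~p1 -> p4) | ~p2)):
    ~((((p1 | p4) -> p3) -> ((p3 -> ~~p4) & (p4 <-> p1))) | ~p4): α-rule — add ~(((p1 | p4) -> p3) -> ((p3 -> ~~p4) & (p4 <-> p1))), ~~p4.
    ~((~p1 -> p4) | ~p2): α-rule — add ~(~p1 -> p4), ~~p2.
    ~(((p1 | p4) -> p3) -> ((p3 -> ~~p4) & (p4 <-> p1))): α-rule — add ((p1 | p4) -> p3), ~((p3 -> ~~p4) & (p4 <-> p1)).
    ~(~p1 -> p4): α-rule — add ~p1, ~p4.
    × closes — contains both p4 and ~p4.
7 branches closed, 15 open.
Each open branch fixes some atoms; the unmentioned ones are free. Counting distinct full assignments: branch {p1=T, p3=F} (p2, p4) contributes 4 new; branch {p1=T, p3=F, p4=T} (p2) contributes 0 new; branch {p1=T, p3=F, p4=T} (p2) contributes 0 new; branch {p3=F, p4=T} (p1, p2) contributes 2 new; branch {p1=T, p3=F, p4=T} (p2) contributes 0 new; branch {p1=T, p4=T} (p2, p3) contributes 2 new; branch {p1=T, p3=F, p4=T} (p2) contributes 0 new; branch {p1=T, p4=T} (p2, p3) contributes 0 new; branch {p1=T, p2=F, p3=F} (p4) contributes 0 new; branch {p2=F, p3=F, p4=T} (p1) contributes 0 new; branch {p1=T, p2=F, p3=F, p4=T} (none free) contributes 0 new; branch {p1=F, p2=F, p3=F, p4=F} (none free) contributes 1 new; branch {p1=T, p2=F, p4=T} (p3) contributes 0 new; branch {p1=T, p4=F} (p2, p3) contributes 2 new; branch {p2=F, p4=F} (p1, p3) contributes 1 new. Total: 12.

12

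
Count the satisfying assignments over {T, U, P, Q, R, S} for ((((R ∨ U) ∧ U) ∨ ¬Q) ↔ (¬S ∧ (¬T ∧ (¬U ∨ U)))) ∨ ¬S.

40

Initial set: {T (((((R ∨ U) ∧ U) ∨ ¬Q) ↔ (¬S ∧ (¬T ∧ (¬U ∨ U)))) ∨ ¬S)}.
T (((((R ∨ U) ∧ U) ∨ ¬Q) ↔ (¬S ∧ (¬T ∧ (¬U ∨ U)))) ∨ ¬S): β-rule — branch into T ((((R ∨ U) ∧ U) ∨ ¬Q) ↔ (¬S ∧ (¬T ∧ (¬U ∨ U))))  //  T ¬S.
  branch 1 (add T ((((R ∨ U) ∧ U) ∨ ¬Q) ↔ (¬S ∧ (¬T ∧ (¬U ∨ U))))):
    T ((((R ∨ U) ∧ U) ∨ ¬Q) ↔ (¬S ∧ (¬T ∧ (¬U ∨ U)))): β-rule — branch into T (((R ∨ U) ∧ U) ∨ ¬Q), T (¬S ∧ (¬T ∧ (¬U ∨ U)))  //  F (((R ∨ U) ∧ U) ∨ ¬Q), F (¬S ∧ (¬T ∧ (¬U ∨ U))).
      branch 1.1 (add T (((R ∨ U) ∧ U) ∨ ¬Q), T (¬S ∧ (¬T ∧ (¬U ∨ U)))):
        T (¬S ∧ (¬T ∧ (¬U ∨ U))): α-rule — add T ¬S, T (¬T ∧ (¬U ∨ U)).
        T (¬T ∧ (¬U ∨ U)): α-rule — add T ¬T, T (¬U ∨ U).
        T (((R ∨ U) ∧ U) ∨ ¬Q): β-rule — branch into T ((R ∨ U) ∧ U)  //  T ¬Q.
          branch 1.1.1 (add T ((R ∨ U) ∧ U)):
            T ((R ∨ U) ∧ U): α-rule — add T (R ∨ U), T U.
            T (¬U ∨ U): β-rule — branch into T ¬U  //  T U.
              branch 1.1.1.1 (add T ¬U):
                × closes — contains both U and ¬U.
              branch 1.1.1.2 (add T U):
                T (R ∨ U): β-rule — branch into T R  //  T U.
                  branch 1.1.1.2.1 (add T R):
                    ○ open, literals {R=T, S=F, T=F, U=T}.
                  branch 1.1.1.2.2 (add T U):
                    ○ open, literals {S=F, T=F, U=T}.
          branch 1.1.2 (add T ¬Q):
            T (¬U ∨ U): β-rule — branch into T ¬U  //  T U.
              branch 1.1.2.1 (add T ¬U):
                ○ open, literals {Q=F, S=F, T=F, U=F}.
              branch 1.1.2.2 (add T U):
                ○ open, literals {Q=F, S=F, T=F, U=T}.
      branch 1.2 (add F (((R ∨ U) ∧ U) ∨ ¬Q), F (¬S ∧ (¬T ∧ (¬U ∨ U)))):
        F (((R ∨ U) ∧ U) ∨ ¬Q): α-rule — add F ((R ∨ U) ∧ U), F ¬Q.
        F (¬S ∧ (¬T ∧ (¬U ∨ U))): β-rule — branch into F ¬S  //  F (¬T ∧ (¬U ∨ U)).
          branch 1.2.1 (add F ¬S):
            F ((R ∨ U) ∧ U): β-rule — branch into F (R ∨ U)  //  F U.
              branch 1.2.1.1 (add F (R ∨ U)):
                F (R ∨ U): α-rule — add F R, F U.
                ○ open, literals {Q=T, R=F, S=T, U=F}.
              branch 1.2.1.2 (add F U):
                ○ open, literals {Q=T, S=T, U=F}.
          branch 1.2.2 (add F (¬T ∧ (¬U ∨ U))):
            F ((R ∨ U) ∧ U): β-rule — branch into F (R ∨ U)  //  F U.
              branch 1.2.2.1 (add F (R ∨ U)):
                F (R ∨ U): α-rule — add F R, F U.
                F (¬T ∧ (¬U ∨ U)): β-rule — branch into F ¬T  //  F (¬U ∨ U).
                  branch 1.2.2.1.1 (add F ¬T):
                    ○ open, literals {Q=T, R=F, T=T, U=F}.
                  branch 1.2.2.1.2 (add F (¬U ∨ U)):
                    F (¬U ∨ U): α-rule — add F ¬U, F U.
                    × closes — contains both U and ¬U.
              branch 1.2.2.2 (add F U):
                F (¬T ∧ (¬U ∨ U)): β-rule — branch into F ¬T  //  F (¬U ∨ U).
                  branch 1.2.2.2.1 (add F ¬T):
                    ○ open, literals {Q=T, T=T, U=F}.
                  branch 1.2.2.2.2 (add F (¬U ∨ U)):
                    F (¬U ∨ U): α-rule — add F ¬U, F U.
                    × closes — contains both U and ¬U.
  branch 2 (add T ¬S):
    ○ open, literals {S=F}.
3 branches closed, 9 open.
Each open branch fixes some atoms; the unmentioned ones are free. Counting distinct full assignments: branch {R=T, S=F, T=F, U=T} (P, Q) contributes 4 new; branch {S=F, T=F, U=T} (P, Q, R) contributes 4 new; branch {Q=F, S=F, T=F, U=F} (P, R) contributes 4 new; branch {Q=F, S=F, T=F, U=T} (P, R) contributes 0 new; branch {Q=T, R=F, S=T, U=F} (T, P) contributes 4 new; branch {Q=T, S=T, U=F} (T, P, R) contributes 4 new; branch {Q=T, R=F, T=T, U=F} (P, S) contributes 2 new; branch {Q=T, T=T, U=F} (P, R, S) contributes 2 new; branch {S=F} (T, U, P, Q, R) contributes 16 new. Total: 40.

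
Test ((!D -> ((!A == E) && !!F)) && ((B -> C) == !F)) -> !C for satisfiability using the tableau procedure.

Satisfiable

Initial set: {(((!D -> ((!A == E) && !!F)) && ((B -> C) == !F)) -> !C)}.
(((!D -> ((!A == E) && !!F)) && ((B -> C) == !F)) -> !C): β-rule — branch into !((!D -> ((!A == E) && !!F)) && ((B -> C) == !F))  //  !C.
  branch 1 (add !((!D -> ((!A == E) && !!F)) && ((B -> C) == !F))):
    !((!D -> ((!A == E) && !!F)) && ((B -> C) == !F)): β-rule — branch into !(!D -> ((!A == E) && !!F))  //  !((B -> C) == !F).
      branch 1.1 (add !(!D -> ((!A == E) && !!F))):
        !(!D -> ((!A == E) && !!F)): α-rule — add !D, !((!A == E) && !!F).
        !((!A == E) && !!F): β-rule — branch into !(!A == E)  //  !!!F.
          branch 1.1.1 (add !(!A == E)):
            !(!A == E): β-rule — branch into !A, !E  //  !!A, E.
              branch 1.1.1.1 (add !A, !E):
                ○ open, literals {A=false, D=false, E=false}.
              branch 1.1.1.2 (add !!A, E):
                ○ open, literals {A=true, D=false, E=true}.
          branch 1.1.2 (add !!!F):
            !!!F: drop double negation, giving !F.
            ○ open, literals {D=false, F=false}.
      branch 1.2 (add !((B -> C) == !F)):
        !((B -> C) == !F): β-rule — branch into (B -> C), !!F  //  !(B -> C), !F.
          branch 1.2.1 (add (B -> C), !!F):
            (B -> C): β-rule — branch into !B  //  C.
              branch 1.2.1.1 (add !B):
                ○ open, literals {B=false, F=true}.
              branch 1.2.1.2 (add C):
                ○ open, literals {C=true, F=true}.
          branch 1.2.2 (add !(B -> C), !F):
            !(B -> C): α-rule — add B, !C.
            ○ open, literals {B=true, C=false, F=false}.
  branch 2 (add !C):
    ○ open, literals {C=false}.
0 branches closed, 7 open.
An open branch gives a satisfying assignment: A=false, D=false, E=false.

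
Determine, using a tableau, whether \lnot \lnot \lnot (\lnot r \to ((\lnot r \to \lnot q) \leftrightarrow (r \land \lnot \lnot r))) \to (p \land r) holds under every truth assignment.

Assume the negation and expand:
Initial set: {\lnot (\lnot \lnot \lnot (\lnot r \to ((\lnot r \to \lnot q) \leftrightarrow (r \land \lnot \lnot r))) \to (p \land r))}.
\lnot (\lnot \lnot \lnot (\lnot r \to ((\lnot r \to \lnot q) \leftrightarrow (r \land \lnot \lnot r))) \to (p \land r)): α-rule — add \lnot \lnot \lnot (\lnot r \to ((\lnot r \to \lnot q) \leftrightarrow (r \land \lnot \lnot r))), \lnot (p \land r).
\lnot \lnot \lnot (\lnot r \to ((\lnot r \to \lnot q) \leftrightarrow (r \land \lnot \lnot r))): drop double negation, giving \lnot (\lnot r \to ((\lnot r \to \lnot q) \leftrightarrow (r \land \lnot \lnot r))).
\lnot (\lnot r \to ((\lnot r \to \lnot q) \leftrightarrow (r \land \lnot \lnot r))): α-rule — add \lnot r, \lnot ((\lnot r \to \lnot q) \leftrightarrow (r \land \lnot \lnot r)).
\lnot (p \land r): β-rule — branch into \lnot p  //  \lnot r.
  branch 1 (add \lnot p):
    \lnot ((\lnot r \to \lnot q) \leftrightarrow (r \land \lnot \lnot r)): β-rule — branch into (\lnot r \to \lnot q), \lnot (r \land \lnot \lnot r)  //  \lnot (\lnot r \to \lnot q), (r \land \lnot \lnot r).
      branch 1.1 (add (\lnot r \to \lnot q), \lnot (r \land \lnot \lnot r)):
        (\lnot r \to \lnot q): β-rule — branch into \lnot \lnot r  //  \lnot q.
          branch 1.1.1 (add \lnot \lnot r):
            × closes — contains both r and \lnot r.
          branch 1.1.2 (add \lnot q):
            \lnot (r \land \lnot \lnot r): β-rule — branch into \lnot r  //  \lnot \lnot \lnot r.
              branch 1.1.2.1 (add \lnot r):
                ○ open, literals {p=false, q=false, r=false}.
              branch 1.1.2.2 (add \lnot \lnot \lnot r):
                \lnot \lnot \lnot r: drop double negation, giving \lnot r.
                ○ open, literals {p=false, q=false, r=false}.
      branch 1.2 (add \lnot (\lnot r \to \lnot q), (r \land \lnot \lnot r)):
        \lnot (\lnot r \to \lnot q): α-rule — add \lnot r, \lnot \lnot q.
        (r \land \lnot \lnot r): α-rule — add r, \lnot \lnot r.
        × closes — contains both r and \lnot r.
  branch 2 (add \lnot r):
    \lnot ((\lnot r \to \lnot q) \leftrightarrow (r \land \lnot \lnot r)): β-rule — branch into (\lnot r \to \lnot q), \lnot (r \land \lnot \lnot r)  //  \lnot (\lnot r \to \lnot q), (r \land \lnot \lnot r).
      branch 2.1 (add (\lnot r \to \lnot q), \lnot (r \land \lnot \lnot r)):
        (\lnot r \to \lnot q): β-rule — branch into \lnot \lnot r  //  \lnot q.
          branch 2.1.1 (add \lnot \lnot r):
            × closes — contains both r and \lnot r.
          branch 2.1.2 (add \lnot q):
            \lnot (r \land \lnot \lnot r): β-rule — branch into \lnot r  //  \lnot \lnot \lnot r.
              branch 2.1.2.1 (add \lnot r):
                ○ open, literals {q=false, r=false}.
              branch 2.1.2.2 (add \lnot \lnot \lnot r):
                \lnot \lnot \lnot r: drop double negation, giving \lnot r.
                ○ open, literals {q=false, r=false}.
      branch 2.2 (add \lnot (\lnot r \to \lnot q), (r \land \lnot \lnot r)):
        \lnot (\lnot r \to \lnot q): α-rule — add \lnot r, \lnot \lnot q.
        (r \land \lnot \lnot r): α-rule — add r, \lnot \lnot r.
        × closes — contains both r and \lnot r.
4 branches closed, 4 open.
An open branch gives a countermodel: p=false, q=false, r=false (unmentioned atoms arbitrary); under it the original formula is false.

Not valid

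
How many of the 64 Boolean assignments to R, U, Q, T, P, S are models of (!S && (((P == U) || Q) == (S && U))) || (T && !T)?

Initial set: {((!S && (((P == U) || Q) == (S && U))) || (T && !T))}.
((!S && (((P == U) || Q) == (S && U))) || (T && !T)): β-rule — branch into (!S && (((P == U) || Q) == (S && U)))  //  (T && !T).
  branch 1 (add (!S && (((P == U) || Q) == (S && U)))):
    (!S && (((P == U) || Q) == (S && U))): α-rule — add !S, (((P == U) || Q) == (S && U)).
    (((P == U) || Q) == (S && U)): β-rule — branch into ((P == U) || Q), (S && U)  //  !((P == U) || Q), !(S && U).
      branch 1.1 (add ((P == U) || Q), (S && U)):
        (S && U): α-rule — add S, U.
        × closes — contains both S and !S.
      branch 1.2 (add !((P == U) || Q), !(S && U)):
        !((P == U) || Q): α-rule — add !(P == U), !Q.
        !(S && U): β-rule — branch into !S  //  !U.
          branch 1.2.1 (add !S):
            !(P == U): β-rule — branch into P, !U  //  !P, U.
              branch 1.2.1.1 (add P, !U):
                ○ open, literals {P=1, Q=0, S=0, U=0}.
              branch 1.2.1.2 (add !P, U):
                ○ open, literals {P=0, Q=0, S=0, U=1}.
          branch 1.2.2 (add !U):
            !(P == U): β-rule — branch into P, !U  //  !P, U.
              branch 1.2.2.1 (add P, !U):
                ○ open, literals {P=1, Q=0, S=0, U=0}.
              branch 1.2.2.2 (add !P, U):
                × closes — contains both U and !U.
  branch 2 (add (T && !T)):
    (T && !T): α-rule — add T, !T.
    × closes — contains both T and !T.
3 branches closed, 3 open.
Each open branch fixes some atoms; the unmentioned ones are free. Counting distinct full assignments: branch {P=1, Q=0, S=0, U=0} (R, T) contributes 4 new; branch {P=0, Q=0, S=0, U=1} (R, T) contributes 4 new; branch {P=1, Q=0, S=0, U=0} (R, T) contributes 0 new. Total: 8.

8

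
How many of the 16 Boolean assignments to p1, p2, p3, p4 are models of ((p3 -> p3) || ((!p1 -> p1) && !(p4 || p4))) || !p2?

Initial set: {(((p3 -> p3) || ((!p1 -> p1) && !(p4 || p4))) || !p2)}.
(((p3 -> p3) || ((!p1 -> p1) && !(p4 || p4))) || !p2): β-rule — branch into ((p3 -> p3) || ((!p1 -> p1) && !(p4 || p4)))  //  !p2.
  branch 1 (add ((p3 -> p3) || ((!p1 -> p1) && !(p4 || p4)))):
    ((p3 -> p3) || ((!p1 -> p1) && !(p4 || p4))): β-rule — branch into (p3 -> p3)  //  ((!p1 -> p1) && !(p4 || p4)).
      branch 1.1 (add (p3 -> p3)):
        (p3 -> p3): β-rule — branch into !p3  //  p3.
          branch 1.1.1 (add !p3):
            ○ open, literals {p3=false}.
          branch 1.1.2 (add p3):
            ○ open, literals {p3=true}.
      branch 1.2 (add ((!p1 -> p1) && !(p4 || p4))):
        ((!p1 -> p1) && !(p4 || p4)): α-rule — add (!p1 -> p1), !(p4 || p4).
        !(p4 || p4): α-rule — add !p4, !p4.
        (!p1 -> p1): β-rule — branch into !!p1  //  p1.
          branch 1.2.1 (add !!p1):
            ○ open, literals {p1=true, p4=false}.
          branch 1.2.2 (add p1):
            ○ open, literals {p1=true, p4=false}.
  branch 2 (add !p2):
    ○ open, literals {p2=false}.
0 branches closed, 5 open.
Each open branch fixes some atoms; the unmentioned ones are free. Counting distinct full assignments: branch {p3=false} (p1, p2, p4) contributes 8 new; branch {p3=true} (p1, p2, p4) contributes 8 new; branch {p1=true, p4=false} (p2, p3) contributes 0 new; branch {p1=true, p4=false} (p2, p3) contributes 0 new; branch {p2=false} (p1, p3, p4) contributes 0 new. Total: 16.

16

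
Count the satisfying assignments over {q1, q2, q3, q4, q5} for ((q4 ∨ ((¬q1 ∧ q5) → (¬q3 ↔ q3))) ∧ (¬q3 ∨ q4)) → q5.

20

Initial set: {T (((q4 ∨ ((¬q1 ∧ q5) → (¬q3 ↔ q3))) ∧ (¬q3 ∨ q4)) → q5)}.
T (((q4 ∨ ((¬q1 ∧ q5) → (¬q3 ↔ q3))) ∧ (¬q3 ∨ q4)) → q5): β-rule — branch into F ((q4 ∨ ((¬q1 ∧ q5) → (¬q3 ↔ q3))) ∧ (¬q3 ∨ q4))  //  T q5.
  branch 1 (add F ((q4 ∨ ((¬q1 ∧ q5) → (¬q3 ↔ q3))) ∧ (¬q3 ∨ q4))):
    F ((q4 ∨ ((¬q1 ∧ q5) → (¬q3 ↔ q3))) ∧ (¬q3 ∨ q4)): β-rule — branch into F (q4 ∨ ((¬q1 ∧ q5) → (¬q3 ↔ q3)))  //  F (¬q3 ∨ q4).
      branch 1.1 (add F (q4 ∨ ((¬q1 ∧ q5) → (¬q3 ↔ q3)))):
        F (q4 ∨ ((¬q1 ∧ q5) → (¬q3 ↔ q3))): α-rule — add F q4, F ((¬q1 ∧ q5) → (¬q3 ↔ q3)).
        F ((¬q1 ∧ q5) → (¬q3 ↔ q3)): α-rule — add T (¬q1 ∧ q5), F (¬q3 ↔ q3).
        T (¬q1 ∧ q5): α-rule — add T ¬q1, T q5.
        F (¬q3 ↔ q3): β-rule — branch into T ¬q3, F q3  //  F ¬q3, T q3.
          branch 1.1.1 (add T ¬q3, F q3):
            ○ open, literals {q1=false, q3=false, q4=false, q5=true}.
          branch 1.1.2 (add F ¬q3, T q3):
            ○ open, literals {q1=false, q3=true, q4=false, q5=true}.
      branch 1.2 (add F (¬q3 ∨ q4)):
        F (¬q3 ∨ q4): α-rule — add F ¬q3, F q4.
        ○ open, literals {q3=true, q4=false}.
  branch 2 (add T q5):
    ○ open, literals {q5=true}.
0 branches closed, 4 open.
Each open branch fixes some atoms; the unmentioned ones are free. Counting distinct full assignments: branch {q1=false, q3=false, q4=false, q5=true} (q2) contributes 2 new; branch {q1=false, q3=true, q4=false, q5=true} (q2) contributes 2 new; branch {q3=true, q4=false} (q1, q2, q5) contributes 6 new; branch {q5=true} (q1, q2, q3, q4) contributes 10 new. Total: 20.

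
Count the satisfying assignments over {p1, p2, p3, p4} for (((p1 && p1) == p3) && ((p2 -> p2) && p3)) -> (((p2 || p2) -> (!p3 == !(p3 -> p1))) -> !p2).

Initial set: {((((p1 && p1) == p3) && ((p2 -> p2) && p3)) -> (((p2 || p2) -> (!p3 == !(p3 -> p1))) -> !p2))}.
((((p1 && p1) == p3) && ((p2 -> p2) && p3)) -> (((p2 || p2) -> (!p3 == !(p3 -> p1))) -> !p2)): β-rule — branch into !(((p1 && p1) == p3) && ((p2 -> p2) && p3))  //  (((p2 || p2) -> (!p3 == !(p3 -> p1))) -> !p2).
  branch 1 (add !(((p1 && p1) == p3) && ((p2 -> p2) && p3))):
    !(((p1 && p1) == p3) && ((p2 -> p2) && p3)): β-rule — branch into !((p1 && p1) == p3)  //  !((p2 -> p2) && p3).
      branch 1.1 (add !((p1 && p1) == p3)):
        !((p1 && p1) == p3): β-rule — branch into (p1 && p1), !p3  //  !(p1 && p1), p3.
          branch 1.1.1 (add (p1 && p1), !p3):
            (p1 && p1): α-rule — add p1, p1.
            ○ open, literals {p1=T, p3=F}.
          branch 1.1.2 (add !(p1 && p1), p3):
            !(p1 && p1): β-rule — branch into !p1  //  !p1.
              branch 1.1.2.1 (add !p1):
                ○ open, literals {p1=F, p3=T}.
              branch 1.1.2.2 (add !p1):
                ○ open, literals {p1=F, p3=T}.
      branch 1.2 (add !((p2 -> p2) && p3)):
        !((p2 -> p2) && p3): β-rule — branch into !(p2 -> p2)  //  !p3.
          branch 1.2.1 (add !(p2 -> p2)):
            !(p2 -> p2): α-rule — add p2, !p2.
            × closes — contains both p2 and !p2.
          branch 1.2.2 (add !p3):
            ○ open, literals {p3=F}.
  branch 2 (add (((p2 || p2) -> (!p3 == !(p3 -> p1))) -> !p2)):
    (((p2 || p2) -> (!p3 == !(p3 -> p1))) -> !p2): β-rule — branch into !((p2 || p2) -> (!p3 == !(p3 -> p1)))  //  !p2.
      branch 2.1 (add !((p2 || p2) -> (!p3 == !(p3 -> p1)))):
        !((p2 || p2) -> (!p3 == !(p3 -> p1))): α-rule — add (p2 || p2), !(!p3 == !(p3 -> p1)).
        (p2 || p2): β-rule — branch into p2  //  p2.
          branch 2.1.1 (add p2):
            !(!p3 == !(p3 -> p1)): β-rule — branch into !p3, !!(p3 -> p1)  //  !!p3, !(p3 -> p1).
              branch 2.1.1.1 (add !p3, !!(p3 -> p1)):
                !!(p3 -> p1): β-rule — branch into !p3  //  p1.
                  branch 2.1.1.1.1 (add !p3):
                    ○ open, literals {p2=T, p3=F}.
                  branch 2.1.1.1.2 (add p1):
                    ○ open, literals {p1=T, p2=T, p3=F}.
              branch 2.1.1.2 (add !!p3, !(p3 -> p1)):
                !(p3 -> p1): α-rule — add p3, !p1.
                ○ open, literals {p1=F, p2=T, p3=T}.
          branch 2.1.2 (add p2):
            !(!p3 == !(p3 -> p1)): β-rule — branch into !p3, !!(p3 -> p1)  //  !!p3, !(p3 -> p1).
              branch 2.1.2.1 (add !p3, !!(p3 -> p1)):
                !!(p3 -> p1): β-rule — branch into !p3  //  p1.
                  branch 2.1.2.1.1 (add !p3):
                    ○ open, literals {p2=T, p3=F}.
                  branch 2.1.2.1.2 (add p1):
                    ○ open, literals {p1=T, p2=T, p3=F}.
              branch 2.1.2.2 (add !!p3, !(p3 -> p1)):
                !(p3 -> p1): α-rule — add p3, !p1.
                ○ open, literals {p1=F, p2=T, p3=T}.
      branch 2.2 (add !p2):
        ○ open, literals {p2=F}.
1 branch closed, 11 open.
Each open branch fixes some atoms; the unmentioned ones are free. Counting distinct full assignments: branch {p1=T, p3=F} (p2, p4) contributes 4 new; branch {p1=F, p3=T} (p2, p4) contributes 4 new; branch {p1=F, p3=T} (p2, p4) contributes 0 new; branch {p3=F} (p1, p2, p4) contributes 4 new; branch {p2=T, p3=F} (p1, p4) contributes 0 new; branch {p1=T, p2=T, p3=F} (p4) contributes 0 new; branch {p1=F, p2=T, p3=T} (p4) contributes 0 new; branch {p2=T, p3=F} (p1, p4) contributes 0 new; branch {p1=T, p2=T, p3=F} (p4) contributes 0 new; branch {p1=F, p2=T, p3=T} (p4) contributes 0 new; branch {p2=F} (p1, p3, p4) contributes 2 new. Total: 14.

14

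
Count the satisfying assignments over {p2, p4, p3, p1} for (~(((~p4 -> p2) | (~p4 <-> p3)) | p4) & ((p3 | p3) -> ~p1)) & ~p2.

Initial set: {((~(((~p4 -> p2) | (~p4 <-> p3)) | p4) & ((p3 | p3) -> ~p1)) & ~p2)}.
((~(((~p4 -> p2) | (~p4 <-> p3)) | p4) & ((p3 | p3) -> ~p1)) & ~p2): α-rule — add (~(((~p4 -> p2) | (~p4 <-> p3)) | p4) & ((p3 | p3) -> ~p1)), ~p2.
(~(((~p4 -> p2) | (~p4 <-> p3)) | p4) & ((p3 | p3) -> ~p1)): α-rule — add ~(((~p4 -> p2) | (~p4 <-> p3)) | p4), ((p3 | p3) -> ~p1).
~(((~p4 -> p2) | (~p4 <-> p3)) | p4): α-rule — add ~((~p4 -> p2) | (~p4 <-> p3)), ~p4.
~((~p4 -> p2) | (~p4 <-> p3)): α-rule — add ~(~p4 -> p2), ~(~p4 <-> p3).
~(~p4 -> p2): α-rule — add ~p4, ~p2.
((p3 | p3) -> ~p1): β-rule — branch into ~(p3 | p3)  //  ~p1.
  branch 1 (add ~(p3 | p3)):
    ~(p3 | p3): α-rule — add ~p3, ~p3.
    ~(~p4 <-> p3): β-rule — branch into ~p4, ~p3  //  ~~p4, p3.
      branch 1.1 (add ~p4, ~p3):
        ○ open, literals {p2=F, p3=F, p4=F}.
      branch 1.2 (add ~~p4, p3):
        × closes — contains both p4 and ~p4.
  branch 2 (add ~p1):
    ~(~p4 <-> p3): β-rule — branch into ~p4, ~p3  //  ~~p4, p3.
      branch 2.1 (add ~p4, ~p3):
        ○ open, literals {p1=F, p2=F, p3=F, p4=F}.
      branch 2.2 (add ~~p4, p3):
        × closes — contains both p4 and ~p4.
2 branches closed, 2 open.
Each open branch fixes some atoms; the unmentioned ones are free. Counting distinct full assignments: branch {p2=F, p3=F, p4=F} (p1) contributes 2 new; branch {p1=F, p2=F, p3=F, p4=F} (none free) contributes 0 new. Total: 2.

2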